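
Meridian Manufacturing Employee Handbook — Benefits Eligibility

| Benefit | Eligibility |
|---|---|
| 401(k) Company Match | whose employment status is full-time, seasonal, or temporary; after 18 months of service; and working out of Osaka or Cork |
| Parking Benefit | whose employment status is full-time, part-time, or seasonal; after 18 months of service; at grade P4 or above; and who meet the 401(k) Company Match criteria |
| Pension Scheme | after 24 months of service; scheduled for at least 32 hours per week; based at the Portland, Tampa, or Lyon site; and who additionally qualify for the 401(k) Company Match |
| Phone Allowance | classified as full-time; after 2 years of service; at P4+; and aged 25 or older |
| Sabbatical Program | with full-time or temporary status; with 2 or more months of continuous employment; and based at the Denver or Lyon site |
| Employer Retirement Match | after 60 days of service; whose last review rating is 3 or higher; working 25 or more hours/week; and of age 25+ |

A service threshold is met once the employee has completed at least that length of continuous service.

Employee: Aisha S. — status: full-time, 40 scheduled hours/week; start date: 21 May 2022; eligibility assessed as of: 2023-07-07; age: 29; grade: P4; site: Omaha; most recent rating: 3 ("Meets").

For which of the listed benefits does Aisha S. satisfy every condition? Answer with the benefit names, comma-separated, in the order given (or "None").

Employer Retirement Match

Service from 21 May 2022 to 2023-07-07: 412 days.
401(k) Company Match — status full-time ✓; service 412 days < 18 months (≈540 days) ✗ → not eligible.
Parking Benefit — status full-time ✓; service 412 days < 18 months (≈540 days) ✗ → not eligible.
Pension Scheme — service 412 days < 24 months (≈720 days) ✗ → not eligible.
Phone Allowance — status full-time ✓; service 412 days < 2 years (≈730 days) ✗ → not eligible.
Sabbatical Program — status full-time ✓; service 412 days ≥ 2 months (≈60 days) ✓; site Omaha ✗ (not Denver or Lyon) → not eligible.
Employer Retirement Match — service 412 days ≥ 60 days ✓; rating 3 ≥ 3 ✓; 40 hrs/wk ≥ 25 ✓; age 29 ≥ 25 ✓ → eligible.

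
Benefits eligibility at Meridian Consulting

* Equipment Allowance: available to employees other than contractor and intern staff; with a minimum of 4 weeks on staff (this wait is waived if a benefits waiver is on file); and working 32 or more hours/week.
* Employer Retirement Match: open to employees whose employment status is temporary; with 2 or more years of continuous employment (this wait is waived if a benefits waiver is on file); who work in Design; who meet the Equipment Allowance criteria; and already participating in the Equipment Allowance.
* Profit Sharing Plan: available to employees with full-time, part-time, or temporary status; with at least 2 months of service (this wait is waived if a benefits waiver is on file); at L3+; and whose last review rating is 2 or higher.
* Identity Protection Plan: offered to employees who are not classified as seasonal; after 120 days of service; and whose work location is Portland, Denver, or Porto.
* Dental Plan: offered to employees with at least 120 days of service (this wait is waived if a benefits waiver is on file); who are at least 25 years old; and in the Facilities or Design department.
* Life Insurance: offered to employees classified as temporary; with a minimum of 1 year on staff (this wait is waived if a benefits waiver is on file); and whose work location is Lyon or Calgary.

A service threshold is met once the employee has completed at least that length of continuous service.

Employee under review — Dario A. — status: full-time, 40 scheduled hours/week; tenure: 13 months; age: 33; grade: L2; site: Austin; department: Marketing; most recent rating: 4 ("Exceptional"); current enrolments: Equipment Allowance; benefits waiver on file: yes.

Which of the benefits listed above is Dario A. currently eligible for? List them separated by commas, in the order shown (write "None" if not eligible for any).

Equipment Allowance — status full-time ✓ (not excluded); benefits waiver on file ✓; 40 hrs/wk ≥ 32 ✓ → eligible.
Employer Retirement Match — status full-time ✗ (requires temporary) → not eligible.
Profit Sharing Plan — status full-time ✓; benefits waiver on file ✓; grade L2 < L3 ✗ → not eligible.
Identity Protection Plan — status full-time ✓ (not excluded); service 13 months ≥ 120 days ✓; site Austin ✗ (not Portland, Denver, or Porto) → not eligible.
Dental Plan — benefits waiver on file ✓; age 33 ≥ 25 ✓; dept Marketing ✗ → not eligible.
Life Insurance — status full-time ✗ (requires temporary) → not eligible.

Equipment Allowance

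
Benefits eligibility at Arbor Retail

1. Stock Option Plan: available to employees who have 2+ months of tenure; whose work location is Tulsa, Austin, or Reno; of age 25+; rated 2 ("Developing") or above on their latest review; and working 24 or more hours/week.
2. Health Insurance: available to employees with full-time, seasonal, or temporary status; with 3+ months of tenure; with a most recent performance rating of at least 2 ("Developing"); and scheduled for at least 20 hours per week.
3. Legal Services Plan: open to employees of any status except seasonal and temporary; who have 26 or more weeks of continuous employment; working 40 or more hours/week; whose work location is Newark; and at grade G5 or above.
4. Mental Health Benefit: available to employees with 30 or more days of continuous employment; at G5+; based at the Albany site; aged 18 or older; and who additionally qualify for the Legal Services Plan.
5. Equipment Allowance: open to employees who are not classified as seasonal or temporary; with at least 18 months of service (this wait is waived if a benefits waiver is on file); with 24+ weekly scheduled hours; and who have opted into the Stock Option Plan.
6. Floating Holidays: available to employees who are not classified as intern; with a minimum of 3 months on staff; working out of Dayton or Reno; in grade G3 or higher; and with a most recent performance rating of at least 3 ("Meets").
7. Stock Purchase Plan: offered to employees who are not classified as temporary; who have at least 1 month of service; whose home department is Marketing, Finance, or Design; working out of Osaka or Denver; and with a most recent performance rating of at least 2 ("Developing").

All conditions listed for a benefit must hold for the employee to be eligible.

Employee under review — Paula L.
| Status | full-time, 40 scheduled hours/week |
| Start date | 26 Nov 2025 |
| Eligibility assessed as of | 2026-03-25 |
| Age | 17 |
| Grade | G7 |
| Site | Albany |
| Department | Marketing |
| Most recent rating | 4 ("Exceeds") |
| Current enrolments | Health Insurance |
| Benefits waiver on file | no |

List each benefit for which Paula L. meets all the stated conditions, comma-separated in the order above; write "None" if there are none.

Health Insurance

Service from 26 Nov 2025 to 2026-03-25: 119 days.
Stock Option Plan — service 119 days ≥ 2 months (≈60 days) ✓; site Albany ✗ (not Tulsa, Austin, or Reno) → not eligible.
Health Insurance — status full-time ✓; service 119 days ≥ 3 months (≈90 days) ✓; rating 4 ≥ 2 ✓; 40 hrs/wk ≥ 20 ✓ → eligible.
Legal Services Plan — status full-time ✓ (not excluded); service 119 days < 26 weeks (≈182 days) ✗ → not eligible.
Mental Health Benefit — service 119 days ≥ 30 days ✓; grade G7 ≥ G5 ✓; site Albany ✓; age 17 < 18 ✗ → not eligible.
Equipment Allowance — status full-time ✓ (not excluded); no waiver, service 119 days < 18 months (≈540 days) ✗ → not eligible.
Floating Holidays — status full-time ✓ (not excluded); service 119 days ≥ 3 months (≈90 days) ✓; site Albany ✗ (not Dayton or Reno) → not eligible.
Stock Purchase Plan — status full-time ✓ (not excluded); service 119 days ≥ 1 month (≈30 days) ✓; dept Marketing ✓; site Albany ✗ (not Osaka or Denver) → not eligible.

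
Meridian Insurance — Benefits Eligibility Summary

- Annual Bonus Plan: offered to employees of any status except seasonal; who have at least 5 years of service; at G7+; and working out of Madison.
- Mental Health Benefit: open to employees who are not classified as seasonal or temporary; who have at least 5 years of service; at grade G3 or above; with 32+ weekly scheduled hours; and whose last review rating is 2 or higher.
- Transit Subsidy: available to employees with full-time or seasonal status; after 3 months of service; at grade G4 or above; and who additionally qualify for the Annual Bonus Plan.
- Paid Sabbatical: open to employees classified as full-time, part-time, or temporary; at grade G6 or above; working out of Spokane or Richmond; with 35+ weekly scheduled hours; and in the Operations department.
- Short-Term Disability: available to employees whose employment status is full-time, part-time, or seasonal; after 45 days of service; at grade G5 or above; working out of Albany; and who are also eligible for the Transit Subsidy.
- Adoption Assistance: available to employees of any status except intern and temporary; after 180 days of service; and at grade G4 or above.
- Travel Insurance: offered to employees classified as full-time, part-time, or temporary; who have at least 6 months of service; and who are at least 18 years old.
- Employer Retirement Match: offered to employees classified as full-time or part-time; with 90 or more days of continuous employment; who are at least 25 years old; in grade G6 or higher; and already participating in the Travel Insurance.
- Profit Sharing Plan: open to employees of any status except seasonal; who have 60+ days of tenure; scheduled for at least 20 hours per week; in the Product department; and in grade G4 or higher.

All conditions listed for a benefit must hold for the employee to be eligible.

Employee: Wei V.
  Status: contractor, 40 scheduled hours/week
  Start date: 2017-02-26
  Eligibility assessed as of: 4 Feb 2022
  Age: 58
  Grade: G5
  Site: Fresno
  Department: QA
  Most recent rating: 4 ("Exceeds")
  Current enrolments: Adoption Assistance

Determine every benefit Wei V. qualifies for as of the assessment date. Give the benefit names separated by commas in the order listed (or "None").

Adoption Assistance

Service from 2017-02-26 to 4 Feb 2022: 1804 days.
Annual Bonus Plan — status contractor ✓ (not excluded); service 1804 days < 5 years (≈1825 days) ✗ → not eligible.
Mental Health Benefit — status contractor ✓ (not excluded); service 1804 days < 5 years (≈1825 days) ✗ → not eligible.
Transit Subsidy — status contractor ✗ (requires full-time or seasonal) → not eligible.
Paid Sabbatical — status contractor ✗ (requires full-time, part-time, or temporary) → not eligible.
Short-Term Disability — status contractor ✗ (requires full-time, part-time, or seasonal) → not eligible.
Adoption Assistance — status contractor ✓ (not excluded); service 1804 days ≥ 180 days ✓; grade G5 ≥ G4 ✓ → eligible.
Travel Insurance — status contractor ✗ (requires full-time, part-time, or temporary) → not eligible.
Employer Retirement Match — status contractor ✗ (requires full-time or part-time) → not eligible.
Profit Sharing Plan — status contractor ✓ (not excluded); service 1804 days ≥ 60 days ✓; 40 hrs/wk ≥ 20 ✓; dept QA ✗ → not eligible.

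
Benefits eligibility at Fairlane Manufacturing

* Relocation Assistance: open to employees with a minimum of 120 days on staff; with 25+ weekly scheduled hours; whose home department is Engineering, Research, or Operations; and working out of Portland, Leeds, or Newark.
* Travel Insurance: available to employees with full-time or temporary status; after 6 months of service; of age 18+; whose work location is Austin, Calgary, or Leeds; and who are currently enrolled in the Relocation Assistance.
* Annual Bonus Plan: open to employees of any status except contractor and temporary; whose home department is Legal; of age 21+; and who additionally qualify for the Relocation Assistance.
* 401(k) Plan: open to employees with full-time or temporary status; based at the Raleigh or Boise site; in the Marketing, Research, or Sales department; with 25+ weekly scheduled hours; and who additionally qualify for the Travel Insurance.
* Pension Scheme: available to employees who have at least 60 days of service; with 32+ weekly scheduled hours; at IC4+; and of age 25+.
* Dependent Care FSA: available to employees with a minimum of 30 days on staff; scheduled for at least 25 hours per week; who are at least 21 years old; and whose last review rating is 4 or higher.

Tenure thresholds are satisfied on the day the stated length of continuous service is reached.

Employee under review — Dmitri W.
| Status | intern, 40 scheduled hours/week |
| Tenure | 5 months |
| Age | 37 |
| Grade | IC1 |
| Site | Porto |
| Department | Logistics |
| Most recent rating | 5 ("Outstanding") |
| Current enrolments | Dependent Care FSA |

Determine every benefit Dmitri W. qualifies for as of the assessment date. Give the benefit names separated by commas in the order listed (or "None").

Dependent Care FSA

Relocation Assistance — service 5 months ≥ 120 days ✓; 40 hrs/wk ≥ 25 ✓; dept Logistics ✗ → not eligible.
Travel Insurance — status intern ✗ (requires full-time or temporary) → not eligible.
Annual Bonus Plan — status intern ✓ (not excluded); dept Logistics ✗ → not eligible.
401(k) Plan — status intern ✗ (requires full-time or temporary) → not eligible.
Pension Scheme — service 5 months ≥ 60 days ✓; 40 hrs/wk ≥ 32 ✓; grade IC1 < IC4 ✗ → not eligible.
Dependent Care FSA — service 5 months ≥ 30 days ✓; 40 hrs/wk ≥ 25 ✓; age 37 ≥ 21 ✓; rating 5 ≥ 4 ✓ → eligible.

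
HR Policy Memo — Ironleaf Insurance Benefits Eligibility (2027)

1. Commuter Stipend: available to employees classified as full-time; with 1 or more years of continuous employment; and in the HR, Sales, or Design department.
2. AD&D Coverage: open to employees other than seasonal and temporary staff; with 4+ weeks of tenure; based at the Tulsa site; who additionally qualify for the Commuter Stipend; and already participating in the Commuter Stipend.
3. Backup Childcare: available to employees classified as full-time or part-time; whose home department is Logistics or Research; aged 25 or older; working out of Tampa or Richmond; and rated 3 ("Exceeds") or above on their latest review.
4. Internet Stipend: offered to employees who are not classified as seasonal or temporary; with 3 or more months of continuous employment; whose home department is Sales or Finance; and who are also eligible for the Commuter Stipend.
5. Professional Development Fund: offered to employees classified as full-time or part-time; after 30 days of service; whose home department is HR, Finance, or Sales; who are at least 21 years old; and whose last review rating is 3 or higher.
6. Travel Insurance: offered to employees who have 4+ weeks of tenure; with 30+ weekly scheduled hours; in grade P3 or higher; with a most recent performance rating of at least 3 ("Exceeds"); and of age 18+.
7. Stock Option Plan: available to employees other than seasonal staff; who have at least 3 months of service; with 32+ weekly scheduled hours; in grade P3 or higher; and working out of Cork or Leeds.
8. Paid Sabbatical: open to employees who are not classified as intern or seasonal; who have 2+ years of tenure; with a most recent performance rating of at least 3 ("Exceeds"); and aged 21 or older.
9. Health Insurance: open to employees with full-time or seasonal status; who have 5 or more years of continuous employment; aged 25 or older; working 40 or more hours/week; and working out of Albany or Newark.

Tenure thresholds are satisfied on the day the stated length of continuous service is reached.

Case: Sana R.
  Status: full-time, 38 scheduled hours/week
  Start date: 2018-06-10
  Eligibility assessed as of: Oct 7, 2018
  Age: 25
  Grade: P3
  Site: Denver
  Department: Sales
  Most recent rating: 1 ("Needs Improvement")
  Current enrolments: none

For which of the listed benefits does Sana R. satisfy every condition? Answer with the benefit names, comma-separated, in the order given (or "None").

None

Service from 2018-06-10 to Oct 7, 2018: 119 days.
Commuter Stipend — status full-time ✓; service 119 days < 1 year (≈365 days) ✗ → not eligible.
AD&D Coverage — status full-time ✓ (not excluded); service 119 days ≥ 4 weeks (≈28 days) ✓; site Denver ✗ (not Tulsa) → not eligible.
Backup Childcare — status full-time ✓; dept Sales ✗ → not eligible.
Internet Stipend — status full-time ✓ (not excluded); service 119 days ≥ 3 months (≈90 days) ✓; dept Sales ✓; not eligible for Commuter Stipend ✗ → not eligible.
Professional Development Fund — status full-time ✓; service 119 days ≥ 30 days ✓; dept Sales ✓; age 25 ≥ 21 ✓; rating 1 < 3 ✗ → not eligible.
Travel Insurance — service 119 days ≥ 4 weeks (≈28 days) ✓; 38 hrs/wk ≥ 30 ✓; grade P3 ≥ P3 ✓; rating 1 < 3 ✗ → not eligible.
Stock Option Plan — status full-time ✓ (not excluded); service 119 days ≥ 3 months (≈90 days) ✓; 38 hrs/wk ≥ 32 ✓; grade P3 ≥ P3 ✓; site Denver ✗ (not Cork or Leeds) → not eligible.
Paid Sabbatical — status full-time ✓ (not excluded); service 119 days < 2 years (≈730 days) ✗ → not eligible.
Health Insurance — status full-time ✓; service 119 days < 5 years (≈1825 days) ✗ → not eligible.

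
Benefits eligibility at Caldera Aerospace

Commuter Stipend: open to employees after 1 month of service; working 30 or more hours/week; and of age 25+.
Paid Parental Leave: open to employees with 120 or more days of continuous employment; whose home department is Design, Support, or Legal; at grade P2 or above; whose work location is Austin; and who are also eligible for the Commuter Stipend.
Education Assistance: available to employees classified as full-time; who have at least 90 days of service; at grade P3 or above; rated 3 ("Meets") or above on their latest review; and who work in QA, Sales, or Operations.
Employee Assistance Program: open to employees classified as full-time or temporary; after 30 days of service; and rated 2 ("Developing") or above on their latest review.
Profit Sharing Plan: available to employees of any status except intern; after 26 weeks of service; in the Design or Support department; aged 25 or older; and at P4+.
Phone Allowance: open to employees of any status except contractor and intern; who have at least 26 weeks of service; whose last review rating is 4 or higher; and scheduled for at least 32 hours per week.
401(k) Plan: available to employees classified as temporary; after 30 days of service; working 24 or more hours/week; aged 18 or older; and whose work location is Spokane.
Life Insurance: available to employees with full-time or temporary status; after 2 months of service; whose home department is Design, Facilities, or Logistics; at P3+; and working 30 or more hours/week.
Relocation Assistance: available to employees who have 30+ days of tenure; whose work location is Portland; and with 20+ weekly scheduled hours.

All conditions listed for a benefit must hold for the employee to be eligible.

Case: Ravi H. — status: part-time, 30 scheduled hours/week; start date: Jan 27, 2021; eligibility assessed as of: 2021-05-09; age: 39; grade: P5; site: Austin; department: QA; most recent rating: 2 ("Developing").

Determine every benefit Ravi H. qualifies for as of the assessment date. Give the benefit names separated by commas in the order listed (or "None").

Service from Jan 27, 2021 to 2021-05-09: 102 days.
Commuter Stipend — service 102 days ≥ 1 month (≈30 days) ✓; 30 hrs/wk ≥ 30 ✓; age 39 ≥ 25 ✓ → eligible.
Paid Parental Leave — service 102 days < 120 days ✗ → not eligible.
Education Assistance — status part-time ✗ (requires full-time) → not eligible.
Employee Assistance Program — status part-time ✗ (requires full-time or temporary) → not eligible.
Profit Sharing Plan — status part-time ✓ (not excluded); service 102 days < 26 weeks (≈182 days) ✗ → not eligible.
Phone Allowance — status part-time ✓ (not excluded); service 102 days < 26 weeks (≈182 days) ✗ → not eligible.
401(k) Plan — status part-time ✗ (requires temporary) → not eligible.
Life Insurance — status part-time ✗ (requires full-time or temporary) → not eligible.
Relocation Assistance — service 102 days ≥ 30 days ✓; site Austin ✗ (not Portland) → not eligible.

Commuter Stipend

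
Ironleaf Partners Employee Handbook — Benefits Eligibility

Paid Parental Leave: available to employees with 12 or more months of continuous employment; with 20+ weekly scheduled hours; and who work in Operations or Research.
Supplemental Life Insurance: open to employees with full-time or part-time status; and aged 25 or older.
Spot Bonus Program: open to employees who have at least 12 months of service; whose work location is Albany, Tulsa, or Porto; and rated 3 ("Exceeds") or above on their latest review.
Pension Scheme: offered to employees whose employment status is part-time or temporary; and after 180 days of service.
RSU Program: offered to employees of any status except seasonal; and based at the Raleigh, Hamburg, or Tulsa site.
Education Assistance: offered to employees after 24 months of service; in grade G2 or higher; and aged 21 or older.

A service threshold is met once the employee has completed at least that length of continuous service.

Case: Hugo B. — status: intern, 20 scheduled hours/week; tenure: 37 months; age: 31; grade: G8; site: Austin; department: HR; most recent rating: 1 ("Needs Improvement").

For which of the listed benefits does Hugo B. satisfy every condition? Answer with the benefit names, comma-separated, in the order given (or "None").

Education Assistance

Paid Parental Leave — service 37 months ≥ 12 months ✓; 20 hrs/wk ≥ 20 ✓; dept HR ✗ → not eligible.
Supplemental Life Insurance — status intern ✗ (requires full-time or part-time) → not eligible.
Spot Bonus Program — service 37 months ≥ 12 months ✓; site Austin ✗ (not Albany, Tulsa, or Porto) → not eligible.
Pension Scheme — status intern ✗ (requires part-time or temporary) → not eligible.
RSU Program — status intern ✓ (not excluded); site Austin ✗ (not Raleigh, Hamburg, or Tulsa) → not eligible.
Education Assistance — service 37 months ≥ 24 months ✓; grade G8 ≥ G2 ✓; age 31 ≥ 21 ✓ → eligible.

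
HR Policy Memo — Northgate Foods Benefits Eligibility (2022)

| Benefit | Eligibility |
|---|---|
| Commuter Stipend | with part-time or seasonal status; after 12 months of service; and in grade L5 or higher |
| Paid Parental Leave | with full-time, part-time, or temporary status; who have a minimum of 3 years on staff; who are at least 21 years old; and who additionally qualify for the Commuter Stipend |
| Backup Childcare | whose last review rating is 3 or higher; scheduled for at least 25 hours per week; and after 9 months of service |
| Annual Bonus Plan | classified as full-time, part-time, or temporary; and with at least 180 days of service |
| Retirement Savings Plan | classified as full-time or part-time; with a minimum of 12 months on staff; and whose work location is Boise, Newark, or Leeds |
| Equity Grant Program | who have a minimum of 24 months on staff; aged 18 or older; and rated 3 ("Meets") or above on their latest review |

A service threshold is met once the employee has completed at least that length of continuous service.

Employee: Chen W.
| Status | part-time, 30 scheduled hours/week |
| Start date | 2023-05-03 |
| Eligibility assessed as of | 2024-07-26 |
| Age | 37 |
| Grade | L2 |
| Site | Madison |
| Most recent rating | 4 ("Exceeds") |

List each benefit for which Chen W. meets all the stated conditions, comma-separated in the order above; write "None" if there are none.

Service from 2023-05-03 to 2024-07-26: 450 days.
Commuter Stipend — status part-time ✓; service 450 days ≥ 12 months (≈360 days) ✓; grade L2 < L5 ✗ → not eligible.
Paid Parental Leave — status part-time ✓; service 450 days < 3 years (≈1095 days) ✗ → not eligible.
Backup Childcare — rating 4 ≥ 3 ✓; 30 hrs/wk ≥ 25 ✓; service 450 days ≥ 9 months (≈270 days) ✓ → eligible.
Annual Bonus Plan — status part-time ✓; service 450 days ≥ 180 days ✓ → eligible.
Retirement Savings Plan — status part-time ✓; service 450 days ≥ 12 months (≈360 days) ✓; site Madison ✗ (not Boise, Newark, or Leeds) → not eligible.
Equity Grant Program — service 450 days < 24 months (≈720 days) ✗ → not eligible.

Backup Childcare, Annual Bonus Plan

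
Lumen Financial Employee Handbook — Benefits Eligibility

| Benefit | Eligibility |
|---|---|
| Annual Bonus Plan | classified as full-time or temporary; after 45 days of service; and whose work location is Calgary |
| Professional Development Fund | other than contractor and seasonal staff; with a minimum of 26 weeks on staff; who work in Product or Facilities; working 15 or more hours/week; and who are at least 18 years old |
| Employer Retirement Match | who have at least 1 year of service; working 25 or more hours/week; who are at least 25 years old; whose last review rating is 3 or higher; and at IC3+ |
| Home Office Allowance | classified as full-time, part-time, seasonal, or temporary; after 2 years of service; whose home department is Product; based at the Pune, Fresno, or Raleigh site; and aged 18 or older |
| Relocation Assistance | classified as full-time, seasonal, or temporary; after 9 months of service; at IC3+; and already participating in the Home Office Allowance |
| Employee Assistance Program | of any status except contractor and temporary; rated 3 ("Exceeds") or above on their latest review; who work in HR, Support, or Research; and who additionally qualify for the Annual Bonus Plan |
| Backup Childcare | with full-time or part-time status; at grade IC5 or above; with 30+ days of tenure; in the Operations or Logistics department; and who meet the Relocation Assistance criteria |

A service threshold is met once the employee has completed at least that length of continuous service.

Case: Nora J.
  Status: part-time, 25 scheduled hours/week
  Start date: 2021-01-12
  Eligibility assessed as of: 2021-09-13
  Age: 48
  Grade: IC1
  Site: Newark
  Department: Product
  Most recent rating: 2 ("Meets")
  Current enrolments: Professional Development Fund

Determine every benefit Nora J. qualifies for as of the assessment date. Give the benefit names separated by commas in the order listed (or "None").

Professional Development Fund

Service from 2021-01-12 to 2021-09-13: 244 days.
Annual Bonus Plan — status part-time ✗ (requires full-time or temporary) → not eligible.
Professional Development Fund — status part-time ✓ (not excluded); service 244 days ≥ 26 weeks (≈182 days) ✓; dept Product ✓; 25 hrs/wk ≥ 15 ✓; age 48 ≥ 18 ✓ → eligible.
Employer Retirement Match — service 244 days < 1 year (≈365 days) ✗ → not eligible.
Home Office Allowance — status part-time ✓; service 244 days < 2 years (≈730 days) ✗ → not eligible.
Relocation Assistance — status part-time ✗ (requires full-time, seasonal, or temporary) → not eligible.
Employee Assistance Program — status part-time ✓ (not excluded); rating 2 < 3 ✗ → not eligible.
Backup Childcare — status part-time ✓; grade IC1 < IC5 ✗ → not eligible.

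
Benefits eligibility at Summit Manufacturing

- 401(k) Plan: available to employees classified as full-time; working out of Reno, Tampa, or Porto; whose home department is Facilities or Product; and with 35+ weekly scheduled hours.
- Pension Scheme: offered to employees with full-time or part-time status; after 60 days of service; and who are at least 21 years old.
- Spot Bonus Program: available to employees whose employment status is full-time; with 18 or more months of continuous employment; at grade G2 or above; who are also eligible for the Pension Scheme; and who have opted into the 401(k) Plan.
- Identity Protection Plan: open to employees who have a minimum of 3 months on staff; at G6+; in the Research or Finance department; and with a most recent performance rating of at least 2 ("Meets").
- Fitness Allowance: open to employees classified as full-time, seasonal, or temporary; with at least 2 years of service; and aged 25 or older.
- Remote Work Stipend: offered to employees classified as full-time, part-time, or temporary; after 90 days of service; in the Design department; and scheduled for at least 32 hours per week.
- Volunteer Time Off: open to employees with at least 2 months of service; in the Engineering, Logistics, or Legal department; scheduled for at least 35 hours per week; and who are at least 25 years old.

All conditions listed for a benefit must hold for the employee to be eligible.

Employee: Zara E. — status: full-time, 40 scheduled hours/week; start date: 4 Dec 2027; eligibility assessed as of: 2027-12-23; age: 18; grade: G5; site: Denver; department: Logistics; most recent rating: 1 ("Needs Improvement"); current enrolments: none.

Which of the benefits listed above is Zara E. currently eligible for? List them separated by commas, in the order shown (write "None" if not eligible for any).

Service from 4 Dec 2027 to 2027-12-23: 19 days.
401(k) Plan — status full-time ✓; site Denver ✗ (not Reno, Tampa, or Porto) → not eligible.
Pension Scheme — status full-time ✓; service 19 days < 60 days ✗ → not eligible.
Spot Bonus Program — status full-time ✓; service 19 days < 18 months (≈540 days) ✗ → not eligible.
Identity Protection Plan — service 19 days < 3 months (≈90 days) ✗ → not eligible.
Fitness Allowance — status full-time ✓; service 19 days < 2 years (≈730 days) ✗ → not eligible.
Remote Work Stipend — status full-time ✓; service 19 days < 90 days ✗ → not eligible.
Volunteer Time Off — service 19 days < 2 months (≈60 days) ✗ → not eligible.

None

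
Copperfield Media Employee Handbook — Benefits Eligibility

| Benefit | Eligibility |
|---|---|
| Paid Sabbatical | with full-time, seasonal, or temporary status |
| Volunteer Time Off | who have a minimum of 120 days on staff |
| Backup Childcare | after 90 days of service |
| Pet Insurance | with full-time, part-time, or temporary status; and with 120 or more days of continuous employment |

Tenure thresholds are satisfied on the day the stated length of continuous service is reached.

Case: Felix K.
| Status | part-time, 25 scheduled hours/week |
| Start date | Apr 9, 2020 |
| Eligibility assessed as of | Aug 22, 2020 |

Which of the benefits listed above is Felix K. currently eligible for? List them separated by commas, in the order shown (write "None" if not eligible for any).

Service from Apr 9, 2020 to Aug 22, 2020: 135 days.
Paid Sabbatical — status part-time ✗ (requires full-time, seasonal, or temporary) → not eligible.
Volunteer Time Off — service 135 days ≥ 120 days ✓ → eligible.
Backup Childcare — service 135 days ≥ 90 days ✓ → eligible.
Pet Insurance — status part-time ✓; service 135 days ≥ 120 days ✓ → eligible.

Volunteer Time Off, Backup Childcare, Pet Insurance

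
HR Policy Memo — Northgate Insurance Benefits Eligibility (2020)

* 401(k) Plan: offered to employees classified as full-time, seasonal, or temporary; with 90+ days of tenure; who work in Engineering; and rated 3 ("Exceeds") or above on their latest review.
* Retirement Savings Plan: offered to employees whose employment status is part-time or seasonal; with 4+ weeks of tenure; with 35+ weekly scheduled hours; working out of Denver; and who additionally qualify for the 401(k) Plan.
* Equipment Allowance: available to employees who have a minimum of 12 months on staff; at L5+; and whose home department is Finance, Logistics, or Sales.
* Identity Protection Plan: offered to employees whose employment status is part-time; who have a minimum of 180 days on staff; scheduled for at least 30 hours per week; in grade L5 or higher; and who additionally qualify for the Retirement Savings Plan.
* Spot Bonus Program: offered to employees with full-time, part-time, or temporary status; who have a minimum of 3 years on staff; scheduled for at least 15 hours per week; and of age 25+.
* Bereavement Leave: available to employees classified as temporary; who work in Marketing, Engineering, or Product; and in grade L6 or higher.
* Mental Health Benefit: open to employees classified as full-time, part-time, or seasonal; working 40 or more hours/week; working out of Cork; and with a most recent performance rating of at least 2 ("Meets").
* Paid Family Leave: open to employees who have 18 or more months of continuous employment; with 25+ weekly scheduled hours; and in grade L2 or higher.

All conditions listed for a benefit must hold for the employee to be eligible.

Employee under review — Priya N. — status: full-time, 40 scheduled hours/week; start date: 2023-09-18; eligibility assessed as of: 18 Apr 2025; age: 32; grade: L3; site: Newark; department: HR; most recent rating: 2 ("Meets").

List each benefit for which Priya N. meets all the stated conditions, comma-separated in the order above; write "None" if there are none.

Service from 2023-09-18 to 18 Apr 2025: 578 days.
401(k) Plan — status full-time ✓; service 578 days ≥ 90 days ✓; dept HR ✗ → not eligible.
Retirement Savings Plan — status full-time ✗ (requires part-time or seasonal) → not eligible.
Equipment Allowance — service 578 days ≥ 12 months (≈360 days) ✓; grade L3 < L5 ✗ → not eligible.
Identity Protection Plan — status full-time ✗ (requires part-time) → not eligible.
Spot Bonus Program — status full-time ✓; service 578 days < 3 years (≈1095 days) ✗ → not eligible.
Bereavement Leave — status full-time ✗ (requires temporary) → not eligible.
Mental Health Benefit — status full-time ✓; 40 hrs/wk ≥ 40 ✓; site Newark ✗ (not Cork) → not eligible.
Paid Family Leave — service 578 days ≥ 18 months (≈540 days) ✓; 40 hrs/wk ≥ 25 ✓; grade L3 ≥ L2 ✓ → eligible.

Paid Family Leave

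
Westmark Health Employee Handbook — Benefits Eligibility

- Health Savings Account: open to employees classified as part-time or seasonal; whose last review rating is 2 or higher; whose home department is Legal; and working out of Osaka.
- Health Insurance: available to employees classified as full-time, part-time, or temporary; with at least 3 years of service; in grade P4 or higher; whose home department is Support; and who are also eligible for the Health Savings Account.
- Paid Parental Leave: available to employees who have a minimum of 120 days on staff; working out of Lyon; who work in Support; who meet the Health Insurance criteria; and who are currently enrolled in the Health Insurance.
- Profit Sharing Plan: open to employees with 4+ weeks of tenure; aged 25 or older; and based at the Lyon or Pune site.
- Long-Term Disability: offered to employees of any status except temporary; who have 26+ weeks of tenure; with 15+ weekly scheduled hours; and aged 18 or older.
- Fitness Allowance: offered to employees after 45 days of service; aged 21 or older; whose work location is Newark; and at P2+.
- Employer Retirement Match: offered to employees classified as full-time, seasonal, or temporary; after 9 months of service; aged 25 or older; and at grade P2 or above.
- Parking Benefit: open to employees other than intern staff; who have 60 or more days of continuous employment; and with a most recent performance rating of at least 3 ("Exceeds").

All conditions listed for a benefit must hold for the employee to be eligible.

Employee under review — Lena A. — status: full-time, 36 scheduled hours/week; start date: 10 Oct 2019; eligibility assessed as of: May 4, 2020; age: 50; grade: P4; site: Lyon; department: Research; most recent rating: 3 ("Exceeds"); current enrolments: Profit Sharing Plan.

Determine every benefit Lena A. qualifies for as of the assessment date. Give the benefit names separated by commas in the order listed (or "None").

Profit Sharing Plan, Long-Term Disability, Parking Benefit

Service from 10 Oct 2019 to May 4, 2020: 207 days.
Health Savings Account — status full-time ✗ (requires part-time or seasonal) → not eligible.
Health Insurance — status full-time ✓; service 207 days < 3 years (≈1095 days) ✗ → not eligible.
Paid Parental Leave — service 207 days ≥ 120 days ✓; site Lyon ✓; dept Research ✗ → not eligible.
Profit Sharing Plan — service 207 days ≥ 4 weeks (≈28 days) ✓; age 50 ≥ 25 ✓; site Lyon ✓ → eligible.
Long-Term Disability — status full-time ✓ (not excluded); service 207 days ≥ 26 weeks (≈182 days) ✓; 36 hrs/wk ≥ 15 ✓; age 50 ≥ 18 ✓ → eligible.
Fitness Allowance — service 207 days ≥ 45 days ✓; age 50 ≥ 21 ✓; site Lyon ✗ (not Newark) → not eligible.
Employer Retirement Match — status full-time ✓; service 207 days < 9 months (≈270 days) ✗ → not eligible.
Parking Benefit — status full-time ✓ (not excluded); service 207 days ≥ 60 days ✓; rating 3 ≥ 3 ✓ → eligible.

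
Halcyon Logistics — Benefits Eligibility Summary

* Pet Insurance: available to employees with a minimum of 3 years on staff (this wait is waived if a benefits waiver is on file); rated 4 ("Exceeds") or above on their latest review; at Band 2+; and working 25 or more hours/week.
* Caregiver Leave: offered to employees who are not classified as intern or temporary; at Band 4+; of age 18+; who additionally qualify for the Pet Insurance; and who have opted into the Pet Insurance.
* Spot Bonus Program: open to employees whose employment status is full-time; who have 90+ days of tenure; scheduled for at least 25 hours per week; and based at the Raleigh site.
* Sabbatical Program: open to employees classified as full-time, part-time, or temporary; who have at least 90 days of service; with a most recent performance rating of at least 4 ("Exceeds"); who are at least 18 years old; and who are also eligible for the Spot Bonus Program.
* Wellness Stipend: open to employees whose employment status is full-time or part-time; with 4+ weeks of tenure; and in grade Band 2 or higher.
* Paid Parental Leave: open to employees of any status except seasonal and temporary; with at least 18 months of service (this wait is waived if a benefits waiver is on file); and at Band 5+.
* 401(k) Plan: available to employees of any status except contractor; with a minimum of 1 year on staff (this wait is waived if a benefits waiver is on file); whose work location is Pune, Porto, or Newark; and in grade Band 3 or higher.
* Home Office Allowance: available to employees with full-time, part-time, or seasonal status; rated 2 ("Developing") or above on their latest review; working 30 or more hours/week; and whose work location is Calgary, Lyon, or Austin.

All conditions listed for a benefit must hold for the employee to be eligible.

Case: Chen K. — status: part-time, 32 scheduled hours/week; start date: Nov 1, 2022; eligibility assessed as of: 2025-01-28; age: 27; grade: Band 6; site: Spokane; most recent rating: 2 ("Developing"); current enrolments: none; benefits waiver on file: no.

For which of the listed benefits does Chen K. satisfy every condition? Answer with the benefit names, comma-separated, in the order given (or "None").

Service from Nov 1, 2022 to 2025-01-28: 819 days.
Pet Insurance — no waiver, service 819 days < 3 years (≈1095 days) ✗ → not eligible.
Caregiver Leave — status part-time ✓ (not excluded); grade Band 6 ≥ Band 4 ✓; age 27 ≥ 18 ✓; not eligible for Pet Insurance ✗ → not eligible.
Spot Bonus Program — status part-time ✗ (requires full-time) → not eligible.
Sabbatical Program — status part-time ✓; service 819 days ≥ 90 days ✓; rating 2 < 4 ✗ → not eligible.
Wellness Stipend — status part-time ✓; service 819 days ≥ 4 weeks (≈28 days) ✓; grade Band 6 ≥ Band 2 ✓ → eligible.
Paid Parental Leave — status part-time ✓ (not excluded); no waiver, service 819 days ≥ 18 months (≈540 days) ✓; grade Band 6 ≥ Band 5 ✓ → eligible.
401(k) Plan — status part-time ✓ (not excluded); no waiver, service 819 days ≥ 1 year (≈365 days) ✓; site Spokane ✗ (not Pune, Porto, or Newark) → not eligible.
Home Office Allowance — status part-time ✓; rating 2 ≥ 2 ✓; 32 hrs/wk ≥ 30 ✓; site Spokane ✗ (not Calgary, Lyon, or Austin) → not eligible.

Wellness Stipend, Paid Parental Leave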